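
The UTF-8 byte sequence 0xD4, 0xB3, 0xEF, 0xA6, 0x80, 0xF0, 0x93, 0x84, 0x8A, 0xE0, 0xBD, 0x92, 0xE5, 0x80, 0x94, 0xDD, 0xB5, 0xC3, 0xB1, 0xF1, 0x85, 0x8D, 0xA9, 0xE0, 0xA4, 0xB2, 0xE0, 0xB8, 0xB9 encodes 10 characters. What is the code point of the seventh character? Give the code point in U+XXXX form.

U+00F1

Offset 0: leading byte 0xD4 = 11010100 → 2-byte char #1 = D4 B3.
Offset 2: leading byte 0xEF = 11101111 → 3-byte char #2 = EF A6 80.
Offset 5: leading byte 0xF0 = 11110000 → 4-byte char #3 = F0 93 84 8A.
Offset 9: leading byte 0xE0 = 11100000 → 3-byte char #4 = E0 BD 92.
Offset 12: leading byte 0xE5 = 11100101 → 3-byte char #5 = E5 80 94.
Offset 15: leading byte 0xDD = 11011101 → 2-byte char #6 = DD B5.
Offset 17: leading byte 0xC3 = 11000011 → 2-byte char #7 = C3 B1.
Leading byte 0xC3 = 11000011 matches 110xxxxx → 2-byte sequence.
Byte 1: 0xC3 = 11000011, payload 00011 (5 bits).
Byte 2: 0xB1 = 10110001 (10xxxxxx ✓), payload 110001.
Concatenate: 00011110001 = 0xF1 (11 bits → U+00F1).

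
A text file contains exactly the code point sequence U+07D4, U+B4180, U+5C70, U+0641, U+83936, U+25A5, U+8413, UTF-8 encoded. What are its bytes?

U+07D4: 2-byte form → DF 94.
U+B4180: 4-byte form → F2 B4 86 80.
U+5C70: 3-byte form → E5 B1 B0.
U+0641: 2-byte form → D9 81.
U+83936: 4-byte form → F2 83 A4 B6.
U+25A5: 3-byte form → E2 96 A5.
U+8413: 3-byte form → E8 90 93.
Concatenated (21 bytes): DF 94 F2 B4 86 80 E5 B1 B0 D9 81 F2 83 A4 B6 E2 96 A5 E8 90 93.

DF 94 F2 B4 86 80 E5 B1 B0 D9 81 F2 83 A4 B6 E2 96 A5 E8 90 93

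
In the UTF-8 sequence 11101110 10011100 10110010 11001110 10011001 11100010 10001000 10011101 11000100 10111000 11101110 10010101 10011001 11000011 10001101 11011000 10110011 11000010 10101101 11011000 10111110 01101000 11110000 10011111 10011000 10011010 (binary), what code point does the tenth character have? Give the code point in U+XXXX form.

Offset 0: leading byte 0xEE = 11101110 → 3-byte char #1 = EE 9C B2.
Offset 3: leading byte 0xCE = 11001110 → 2-byte char #2 = CE 99.
Offset 5: leading byte 0xE2 = 11100010 → 3-byte char #3 = E2 88 9D.
Offset 8: leading byte 0xC4 = 11000100 → 2-byte char #4 = C4 B8.
Offset 10: leading byte 0xEE = 11101110 → 3-byte char #5 = EE 95 99.
Offset 13: leading byte 0xC3 = 11000011 → 2-byte char #6 = C3 8D.
Offset 15: leading byte 0xD8 = 11011000 → 2-byte char #7 = D8 B3.
Offset 17: leading byte 0xC2 = 11000010 → 2-byte char #8 = C2 AD.
Offset 19: leading byte 0xD8 = 11011000 → 2-byte char #9 = D8 BE.
Offset 21: leading byte 0x68 = 01101000 → 1-byte char #10 = 68.
Leading byte 0x68 = 01101000 matches 0xxxxxxx → 1-byte sequence.
Byte 1: 0x68 = 01101000, payload 1101000 (7 bits).
Concatenate: 1101000 = 0x68 (7 bits → U+0068).

U+0068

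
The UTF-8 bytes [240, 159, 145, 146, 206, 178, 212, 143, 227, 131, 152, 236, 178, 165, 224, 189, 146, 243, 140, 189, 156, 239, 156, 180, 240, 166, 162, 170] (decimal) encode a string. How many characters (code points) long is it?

Byte at offset 0: 0xF0 = 11110000 → 4-byte char (#1). Advance 4.
Byte at offset 4: 0xCE = 11001110 → 2-byte char (#2). Advance 2.
Byte at offset 6: 0xD4 = 11010100 → 2-byte char (#3). Advance 2.
Byte at offset 8: 0xE3 = 11100011 → 3-byte char (#4). Advance 3.
Byte at offset 11: 0xEC = 11101100 → 3-byte char (#5). Advance 3.
Byte at offset 14: 0xE0 = 11100000 → 3-byte char (#6). Advance 3.
Byte at offset 17: 0xF3 = 11110011 → 4-byte char (#7). Advance 4.
Byte at offset 21: 0xEF = 11101111 → 3-byte char (#8). Advance 3.
Byte at offset 24: 0xF0 = 11110000 → 4-byte char (#9). Advance 4.
Reached end at offset 28 after 9 code points.

9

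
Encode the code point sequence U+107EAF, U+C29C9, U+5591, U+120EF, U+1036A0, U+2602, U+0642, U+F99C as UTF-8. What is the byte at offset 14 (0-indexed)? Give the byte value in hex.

U+107EAF → 4-byte form F4 87 BA AF at offsets 0–3.
U+C29C9 → 4-byte form F3 82 A7 89 at offsets 4–7.
U+5591 → 3-byte form E5 96 91 at offsets 8–10.
U+120EF → 4-byte form F0 92 83 AF at offsets 11–14.
Offset 14 falls in char 4's range; it's byte 4 of F0 92 83 AF = 0xAF.

0xAF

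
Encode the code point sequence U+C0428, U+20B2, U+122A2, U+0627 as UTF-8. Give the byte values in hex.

F3 80 90 A8 E2 82 B2 F0 92 8A A2 D8 A7

U+C0428: 4-byte form → F3 80 90 A8.
U+20B2: 3-byte form → E2 82 B2.
U+122A2: 4-byte form → F0 92 8A A2.
U+0627: 2-byte form → D8 A7.
Concatenated (13 bytes): F3 80 90 A8 E2 82 B2 F0 92 8A A2 D8 A7.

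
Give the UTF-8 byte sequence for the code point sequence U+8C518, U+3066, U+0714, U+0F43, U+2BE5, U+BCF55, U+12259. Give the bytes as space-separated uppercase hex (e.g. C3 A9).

U+8C518: 4-byte form → F2 8C 94 98.
U+3066: 3-byte form → E3 81 A6.
U+0714: 2-byte form → DC 94.
U+0F43: 3-byte form → E0 BD 83.
U+2BE5: 3-byte form → E2 AF A5.
U+BCF55: 4-byte form → F2 BC BD 95.
U+12259: 4-byte form → F0 92 89 99.
Concatenated (23 bytes): F2 8C 94 98 E3 81 A6 DC 94 E0 BD 83 E2 AF A5 F2 BC BD 95 F0 92 89 99.

F2 8C 94 98 E3 81 A6 DC 94 E0 BD 83 E2 AF A5 F2 BC BD 95 F0 92 89 99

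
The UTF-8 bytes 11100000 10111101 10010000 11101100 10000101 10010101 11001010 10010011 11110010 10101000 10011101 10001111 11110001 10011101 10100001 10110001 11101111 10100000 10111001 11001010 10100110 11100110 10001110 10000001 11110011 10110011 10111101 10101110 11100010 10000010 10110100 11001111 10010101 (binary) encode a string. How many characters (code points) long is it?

11

Byte at offset 0: 0xE0 = 11100000 → 3-byte char (#1). Advance 3.
Byte at offset 3: 0xEC = 11101100 → 3-byte char (#2). Advance 3.
Byte at offset 6: 0xCA = 11001010 → 2-byte char (#3). Advance 2.
Byte at offset 8: 0xF2 = 11110010 → 4-byte char (#4). Advance 4.
Byte at offset 12: 0xF1 = 11110001 → 4-byte char (#5). Advance 4.
Byte at offset 16: 0xEF = 11101111 → 3-byte char (#6). Advance 3.
Byte at offset 19: 0xCA = 11001010 → 2-byte char (#7). Advance 2.
Byte at offset 21: 0xE6 = 11100110 → 3-byte char (#8). Advance 3.
Byte at offset 24: 0xF3 = 11110011 → 4-byte char (#9). Advance 4.
Byte at offset 28: 0xE2 = 11100010 → 3-byte char (#10). Advance 3.
Byte at offset 31: 0xCF = 11001111 → 2-byte char (#11). Advance 2.
Reached end at offset 33 after 11 code points.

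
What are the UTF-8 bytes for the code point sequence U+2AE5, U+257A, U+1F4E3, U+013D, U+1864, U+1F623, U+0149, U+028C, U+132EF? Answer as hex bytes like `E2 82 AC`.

E2 AB A5 E2 95 BA F0 9F 93 A3 C4 BD E1 A1 A4 F0 9F 98 A3 C5 89 CA 8C F0 93 8B AF

U+2AE5: 3-byte form → E2 AB A5.
U+257A: 3-byte form → E2 95 BA.
U+1F4E3: 4-byte form → F0 9F 93 A3.
U+013D: 2-byte form → C4 BD.
U+1864: 3-byte form → E1 A1 A4.
U+1F623: 4-byte form → F0 9F 98 A3.
U+0149: 2-byte form → C5 89.
U+028C: 2-byte form → CA 8C.
U+132EF: 4-byte form → F0 93 8B AF.
Concatenated (27 bytes): E2 AB A5 E2 95 BA F0 9F 93 A3 C4 BD E1 A1 A4 F0 9F 98 A3 C5 89 CA 8C F0 93 8B AF.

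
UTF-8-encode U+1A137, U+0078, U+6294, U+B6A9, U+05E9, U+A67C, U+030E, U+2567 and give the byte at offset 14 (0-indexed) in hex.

0x99

U+1A137 → 4-byte form F0 9A 84 B7 at offsets 0–3.
U+0078 → 1-byte form 78 at offsets 4–4.
U+6294 → 3-byte form E6 8A 94 at offsets 5–7.
U+B6A9 → 3-byte form EB 9A A9 at offsets 8–10.
U+05E9 → 2-byte form D7 A9 at offsets 11–12.
U+A67C → 3-byte form EA 99 BC at offsets 13–15.
Offset 14 falls in char 6's range; it's byte 2 of EA 99 BC = 0x99.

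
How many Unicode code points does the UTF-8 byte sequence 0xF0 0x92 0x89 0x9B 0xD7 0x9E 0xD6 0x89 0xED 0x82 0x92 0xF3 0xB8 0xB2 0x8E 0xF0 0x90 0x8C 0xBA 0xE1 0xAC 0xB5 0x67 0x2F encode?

9

Byte at offset 0: 0xF0 = 11110000 → 4-byte char (#1). Advance 4.
Byte at offset 4: 0xD7 = 11010111 → 2-byte char (#2). Advance 2.
Byte at offset 6: 0xD6 = 11010110 → 2-byte char (#3). Advance 2.
Byte at offset 8: 0xED = 11101101 → 3-byte char (#4). Advance 3.
Byte at offset 11: 0xF3 = 11110011 → 4-byte char (#5). Advance 4.
Byte at offset 15: 0xF0 = 11110000 → 4-byte char (#6). Advance 4.
Byte at offset 19: 0xE1 = 11100001 → 3-byte char (#7). Advance 3.
Byte at offset 22: 0x67 = 01100111 → 1-byte char (#8). Advance 1.
Byte at offset 23: 0x2F = 00101111 → 1-byte char (#9). Advance 1.
Reached end at offset 24 after 9 code points.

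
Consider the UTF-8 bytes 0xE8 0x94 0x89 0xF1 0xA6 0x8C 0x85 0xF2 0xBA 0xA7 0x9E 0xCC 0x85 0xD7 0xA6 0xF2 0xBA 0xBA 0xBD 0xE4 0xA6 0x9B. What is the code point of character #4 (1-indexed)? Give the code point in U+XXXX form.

Offset 0: leading byte 0xE8 = 11101000 → 3-byte char #1 = E8 94 89.
Offset 3: leading byte 0xF1 = 11110001 → 4-byte char #2 = F1 A6 8C 85.
Offset 7: leading byte 0xF2 = 11110010 → 4-byte char #3 = F2 BA A7 9E.
Offset 11: leading byte 0xCC = 11001100 → 2-byte char #4 = CC 85.
Leading byte 0xCC = 11001100 matches 110xxxxx → 2-byte sequence.
Byte 1: 0xCC = 11001100, payload 01100 (5 bits).
Byte 2: 0x85 = 10000101 (10xxxxxx ✓), payload 000101.
Concatenate: 01100000101 = 0x305 (11 bits → U+0305).

U+0305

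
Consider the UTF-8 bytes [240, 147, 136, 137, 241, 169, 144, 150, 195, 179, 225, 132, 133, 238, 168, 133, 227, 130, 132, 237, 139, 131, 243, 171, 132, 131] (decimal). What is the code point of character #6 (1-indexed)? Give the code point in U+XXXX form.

Offset 0: leading byte 0xF0 = 11110000 → 4-byte char #1 = F0 93 88 89.
Offset 4: leading byte 0xF1 = 11110001 → 4-byte char #2 = F1 A9 90 96.
Offset 8: leading byte 0xC3 = 11000011 → 2-byte char #3 = C3 B3.
Offset 10: leading byte 0xE1 = 11100001 → 3-byte char #4 = E1 84 85.
Offset 13: leading byte 0xEE = 11101110 → 3-byte char #5 = EE A8 85.
Offset 16: leading byte 0xE3 = 11100011 → 3-byte char #6 = E3 82 84.
Leading byte 0xE3 = 11100011 matches 1110xxxx → 3-byte sequence.
Byte 1: 0xE3 = 11100011, payload 0011 (4 bits).
Byte 2: 0x82 = 10000010 (10xxxxxx ✓), payload 000010.
Byte 3: 0x84 = 10000100 (10xxxxxx ✓), payload 000100.
Concatenate: 0011000010000100 = 0x3084 (16 bits → U+3084).

U+3084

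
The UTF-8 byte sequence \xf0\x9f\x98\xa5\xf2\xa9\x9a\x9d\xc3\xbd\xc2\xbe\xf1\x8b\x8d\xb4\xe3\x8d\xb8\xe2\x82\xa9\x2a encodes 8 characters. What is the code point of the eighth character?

Offset 0: leading byte 0xF0 = 11110000 → 4-byte char #1 = F0 9F 98 A5.
Offset 4: leading byte 0xF2 = 11110010 → 4-byte char #2 = F2 A9 9A 9D.
Offset 8: leading byte 0xC3 = 11000011 → 2-byte char #3 = C3 BD.
Offset 10: leading byte 0xC2 = 11000010 → 2-byte char #4 = C2 BE.
Offset 12: leading byte 0xF1 = 11110001 → 4-byte char #5 = F1 8B 8D B4.
Offset 16: leading byte 0xE3 = 11100011 → 3-byte char #6 = E3 8D B8.
Offset 19: leading byte 0xE2 = 11100010 → 3-byte char #7 = E2 82 A9.
Offset 22: leading byte 0x2A = 00101010 → 1-byte char #8 = 2A.
Leading byte 0x2A = 00101010 matches 0xxxxxxx → 1-byte sequence.
Byte 1: 0x2A = 00101010, payload 0101010 (7 bits).
Concatenate: 0101010 = 0x2A (7 bits → U+002A).

U+002A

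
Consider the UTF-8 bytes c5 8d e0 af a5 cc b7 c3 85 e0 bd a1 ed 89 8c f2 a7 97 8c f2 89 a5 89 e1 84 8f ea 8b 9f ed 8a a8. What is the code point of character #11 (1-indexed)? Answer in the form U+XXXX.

U+D2A8

Offset 0: leading byte 0xC5 = 11000101 → 2-byte char #1 = C5 8D.
Offset 2: leading byte 0xE0 = 11100000 → 3-byte char #2 = E0 AF A5.
Offset 5: leading byte 0xCC = 11001100 → 2-byte char #3 = CC B7.
Offset 7: leading byte 0xC3 = 11000011 → 2-byte char #4 = C3 85.
Offset 9: leading byte 0xE0 = 11100000 → 3-byte char #5 = E0 BD A1.
Offset 12: leading byte 0xED = 11101101 → 3-byte char #6 = ED 89 8C.
Offset 15: leading byte 0xF2 = 11110010 → 4-byte char #7 = F2 A7 97 8C.
Offset 19: leading byte 0xF2 = 11110010 → 4-byte char #8 = F2 89 A5 89.
Offset 23: leading byte 0xE1 = 11100001 → 3-byte char #9 = E1 84 8F.
Offset 26: leading byte 0xEA = 11101010 → 3-byte char #10 = EA 8B 9F.
Offset 29: leading byte 0xED = 11101101 → 3-byte char #11 = ED 8A A8.
Leading byte 0xED = 11101101 matches 1110xxxx → 3-byte sequence.
Byte 1: 0xED = 11101101, payload 1101 (4 bits).
Byte 2: 0x8A = 10001010 (10xxxxxx ✓), payload 001010.
Byte 3: 0xA8 = 10101000 (10xxxxxx ✓), payload 101000.
Concatenate: 1101001010101000 = 0xD2A8 (16 bits → U+D2A8).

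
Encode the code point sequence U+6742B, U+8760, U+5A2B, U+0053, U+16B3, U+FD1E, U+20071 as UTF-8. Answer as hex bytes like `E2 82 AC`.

U+6742B: 4-byte form → F1 A7 90 AB.
U+8760: 3-byte form → E8 9D A0.
U+5A2B: 3-byte form → E5 A8 AB.
U+0053: 1-byte form → 53.
U+16B3: 3-byte form → E1 9A B3.
U+FD1E: 3-byte form → EF B4 9E.
U+20071: 4-byte form → F0 A0 81 B1.
Concatenated (21 bytes): F1 A7 90 AB E8 9D A0 E5 A8 AB 53 E1 9A B3 EF B4 9E F0 A0 81 B1.

F1 A7 90 AB E8 9D A0 E5 A8 AB 53 E1 9A B3 EF B4 9E F0 A0 81 B1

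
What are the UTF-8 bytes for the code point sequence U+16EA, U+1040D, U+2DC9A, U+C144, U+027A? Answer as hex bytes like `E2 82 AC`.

E1 9B AA F0 90 90 8D F0 AD B2 9A EC 85 84 C9 BA

U+16EA: 3-byte form → E1 9B AA.
U+1040D: 4-byte form → F0 90 90 8D.
U+2DC9A: 4-byte form → F0 AD B2 9A.
U+C144: 3-byte form → EC 85 84.
U+027A: 2-byte form → C9 BA.
Concatenated (16 bytes): E1 9B AA F0 90 90 8D F0 AD B2 9A EC 85 84 C9 BA.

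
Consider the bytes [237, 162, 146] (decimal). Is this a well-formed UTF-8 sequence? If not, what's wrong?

Structurally a 3-byte sequence; payload = 0xD892.
But 0xD892 is in U+D800–U+DFFF, the surrogate range. Surrogates are not Unicode scalar values and are forbidden in UTF-8.

invalid (encodes a surrogate (U+D800–U+DFFF))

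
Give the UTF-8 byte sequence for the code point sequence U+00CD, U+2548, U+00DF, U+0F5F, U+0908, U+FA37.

U+00CD: 2-byte form → C3 8D.
U+2548: 3-byte form → E2 95 88.
U+00DF: 2-byte form → C3 9F.
U+0F5F: 3-byte form → E0 BD 9F.
U+0908: 3-byte form → E0 A4 88.
U+FA37: 3-byte form → EF A8 B7.
Concatenated (16 bytes): C3 8D E2 95 88 C3 9F E0 BD 9F E0 A4 88 EF A8 B7.

C3 8D E2 95 88 C3 9F E0 BD 9F E0 A4 88 EF A8 B7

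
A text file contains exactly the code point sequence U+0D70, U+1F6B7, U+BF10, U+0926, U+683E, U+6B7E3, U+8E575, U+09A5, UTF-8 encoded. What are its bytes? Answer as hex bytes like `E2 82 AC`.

E0 B5 B0 F0 9F 9A B7 EB BC 90 E0 A4 A6 E6 A0 BE F1 AB 9F A3 F2 8E 95 B5 E0 A6 A5

U+0D70: 3-byte form → E0 B5 B0.
U+1F6B7: 4-byte form → F0 9F 9A B7.
U+BF10: 3-byte form → EB BC 90.
U+0926: 3-byte form → E0 A4 A6.
U+683E: 3-byte form → E6 A0 BE.
U+6B7E3: 4-byte form → F1 AB 9F A3.
U+8E575: 4-byte form → F2 8E 95 B5.
U+09A5: 3-byte form → E0 A6 A5.
Concatenated (27 bytes): E0 B5 B0 F0 9F 9A B7 EB BC 90 E0 A4 A6 E6 A0 BE F1 AB 9F A3 F2 8E 95 B5 E0 A6 A5.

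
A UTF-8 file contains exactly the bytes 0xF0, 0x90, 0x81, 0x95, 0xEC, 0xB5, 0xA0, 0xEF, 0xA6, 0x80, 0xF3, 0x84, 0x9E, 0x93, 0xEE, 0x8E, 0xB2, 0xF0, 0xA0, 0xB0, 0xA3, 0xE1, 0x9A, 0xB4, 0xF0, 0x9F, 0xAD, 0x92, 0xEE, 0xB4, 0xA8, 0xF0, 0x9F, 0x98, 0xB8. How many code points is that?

Byte at offset 0: 0xF0 = 11110000 → 4-byte char (#1). Advance 4.
Byte at offset 4: 0xEC = 11101100 → 3-byte char (#2). Advance 3.
Byte at offset 7: 0xEF = 11101111 → 3-byte char (#3). Advance 3.
Byte at offset 10: 0xF3 = 11110011 → 4-byte char (#4). Advance 4.
Byte at offset 14: 0xEE = 11101110 → 3-byte char (#5). Advance 3.
Byte at offset 17: 0xF0 = 11110000 → 4-byte char (#6). Advance 4.
Byte at offset 21: 0xE1 = 11100001 → 3-byte char (#7). Advance 3.
Byte at offset 24: 0xF0 = 11110000 → 4-byte char (#8). Advance 4.
Byte at offset 28: 0xEE = 11101110 → 3-byte char (#9). Advance 3.
Byte at offset 31: 0xF0 = 11110000 → 4-byte char (#10). Advance 4.
Reached end at offset 35 after 10 code points.

10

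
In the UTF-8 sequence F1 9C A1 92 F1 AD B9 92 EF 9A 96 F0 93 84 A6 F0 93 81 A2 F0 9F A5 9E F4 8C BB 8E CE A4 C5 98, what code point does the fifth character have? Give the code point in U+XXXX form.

U+13062

Offset 0: leading byte 0xF1 = 11110001 → 4-byte char #1 = F1 9C A1 92.
Offset 4: leading byte 0xF1 = 11110001 → 4-byte char #2 = F1 AD B9 92.
Offset 8: leading byte 0xEF = 11101111 → 3-byte char #3 = EF 9A 96.
Offset 11: leading byte 0xF0 = 11110000 → 4-byte char #4 = F0 93 84 A6.
Offset 15: leading byte 0xF0 = 11110000 → 4-byte char #5 = F0 93 81 A2.
Leading byte 0xF0 = 11110000 matches 11110xxx → 4-byte sequence.
Byte 1: 0xF0 = 11110000, payload 000 (3 bits).
Byte 2: 0x93 = 10010011 (10xxxxxx ✓), payload 010011.
Byte 3: 0x81 = 10000001 (10xxxxxx ✓), payload 000001.
Byte 4: 0xA2 = 10100010 (10xxxxxx ✓), payload 100010.
Concatenate: 000010011000001100010 = 0x13062 (21 bits → U+13062).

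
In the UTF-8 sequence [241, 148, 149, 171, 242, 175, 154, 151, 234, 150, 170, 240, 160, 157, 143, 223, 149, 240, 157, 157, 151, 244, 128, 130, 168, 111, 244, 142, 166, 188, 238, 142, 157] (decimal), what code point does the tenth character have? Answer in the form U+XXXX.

U+E39D

Offset 0: leading byte 0xF1 = 11110001 → 4-byte char #1 = F1 94 95 AB.
Offset 4: leading byte 0xF2 = 11110010 → 4-byte char #2 = F2 AF 9A 97.
Offset 8: leading byte 0xEA = 11101010 → 3-byte char #3 = EA 96 AA.
Offset 11: leading byte 0xF0 = 11110000 → 4-byte char #4 = F0 A0 9D 8F.
Offset 15: leading byte 0xDF = 11011111 → 2-byte char #5 = DF 95.
Offset 17: leading byte 0xF0 = 11110000 → 4-byte char #6 = F0 9D 9D 97.
Offset 21: leading byte 0xF4 = 11110100 → 4-byte char #7 = F4 80 82 A8.
Offset 25: leading byte 0x6F = 01101111 → 1-byte char #8 = 6F.
Offset 26: leading byte 0xF4 = 11110100 → 4-byte char #9 = F4 8E A6 BC.
Offset 30: leading byte 0xEE = 11101110 → 3-byte char #10 = EE 8E 9D.
Leading byte 0xEE = 11101110 matches 1110xxxx → 3-byte sequence.
Byte 1: 0xEE = 11101110, payload 1110 (4 bits).
Byte 2: 0x8E = 10001110 (10xxxxxx ✓), payload 001110.
Byte 3: 0x9D = 10011101 (10xxxxxx ✓), payload 011101.
Concatenate: 1110001110011101 = 0xE39D (16 bits → U+E39D).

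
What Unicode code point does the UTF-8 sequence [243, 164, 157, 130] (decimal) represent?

Leading byte 0xF3 = 11110011 matches 11110xxx → 4-byte sequence.
Byte 1: 0xF3 = 11110011, payload 011 (3 bits).
Byte 2: 0xA4 = 10100100 (10xxxxxx ✓), payload 100100.
Byte 3: 0x9D = 10011101 (10xxxxxx ✓), payload 011101.
Byte 4: 0x82 = 10000010 (10xxxxxx ✓), payload 000010.
Concatenate: 011100100011101000010 = 0xE4742 (21 bits → U+E4742).

U+E4742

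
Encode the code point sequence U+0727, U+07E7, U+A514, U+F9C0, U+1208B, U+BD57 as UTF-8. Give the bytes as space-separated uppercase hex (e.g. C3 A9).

DC A7 DF A7 EA 94 94 EF A7 80 F0 92 82 8B EB B5 97

U+0727: 2-byte form → DC A7.
U+07E7: 2-byte form → DF A7.
U+A514: 3-byte form → EA 94 94.
U+F9C0: 3-byte form → EF A7 80.
U+1208B: 4-byte form → F0 92 82 8B.
U+BD57: 3-byte form → EB B5 97.
Concatenated (17 bytes): DC A7 DF A7 EA 94 94 EF A7 80 F0 92 82 8B EB B5 97.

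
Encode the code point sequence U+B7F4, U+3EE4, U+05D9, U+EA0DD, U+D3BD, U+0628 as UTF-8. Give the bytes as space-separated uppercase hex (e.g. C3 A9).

U+B7F4: 3-byte form → EB 9F B4.
U+3EE4: 3-byte form → E3 BB A4.
U+05D9: 2-byte form → D7 99.
U+EA0DD: 4-byte form → F3 AA 83 9D.
U+D3BD: 3-byte form → ED 8E BD.
U+0628: 2-byte form → D8 A8.
Concatenated (17 bytes): EB 9F B4 E3 BB A4 D7 99 F3 AA 83 9D ED 8E BD D8 A8.

EB 9F B4 E3 BB A4 D7 99 F3 AA 83 9D ED 8E BD D8 A8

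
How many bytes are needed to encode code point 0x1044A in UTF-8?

4

U+1044A = 0x1044A. UTF-8 uses 1 byte below 0x80, 2 below 0x800, 3 below 0x10000, 4 up to 0x10FFFF. 0x1044A is in U+10000–U+10FFFF → 4 bytes.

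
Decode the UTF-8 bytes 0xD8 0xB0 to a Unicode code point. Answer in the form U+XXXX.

U+0630

Leading byte 0xD8 = 11011000 matches 110xxxxx → 2-byte sequence.
Byte 1: 0xD8 = 11011000, payload 11000 (5 bits).
Byte 2: 0xB0 = 10110000 (10xxxxxx ✓), payload 110000.
Concatenate: 11000110000 = 0x630 (11 bits → U+0630).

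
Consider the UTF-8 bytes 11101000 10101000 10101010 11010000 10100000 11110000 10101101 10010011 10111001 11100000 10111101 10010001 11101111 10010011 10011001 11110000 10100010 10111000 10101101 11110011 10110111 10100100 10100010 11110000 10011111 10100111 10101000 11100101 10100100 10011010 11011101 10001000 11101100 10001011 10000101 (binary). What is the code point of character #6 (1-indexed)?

U+22E2D

Offset 0: leading byte 0xE8 = 11101000 → 3-byte char #1 = E8 A8 AA.
Offset 3: leading byte 0xD0 = 11010000 → 2-byte char #2 = D0 A0.
Offset 5: leading byte 0xF0 = 11110000 → 4-byte char #3 = F0 AD 93 B9.
Offset 9: leading byte 0xE0 = 11100000 → 3-byte char #4 = E0 BD 91.
Offset 12: leading byte 0xEF = 11101111 → 3-byte char #5 = EF 93 99.
Offset 15: leading byte 0xF0 = 11110000 → 4-byte char #6 = F0 A2 B8 AD.
Leading byte 0xF0 = 11110000 matches 11110xxx → 4-byte sequence.
Byte 1: 0xF0 = 11110000, payload 000 (3 bits).
Byte 2: 0xA2 = 10100010 (10xxxxxx ✓), payload 100010.
Byte 3: 0xB8 = 10111000 (10xxxxxx ✓), payload 111000.
Byte 4: 0xAD = 10101101 (10xxxxxx ✓), payload 101101.
Concatenate: 000100010111000101101 = 0x22E2D (21 bits → U+22E2D).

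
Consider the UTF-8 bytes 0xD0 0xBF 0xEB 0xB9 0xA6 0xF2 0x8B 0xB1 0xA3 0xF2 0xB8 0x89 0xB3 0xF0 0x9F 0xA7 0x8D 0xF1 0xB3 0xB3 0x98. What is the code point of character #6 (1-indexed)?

Offset 0: leading byte 0xD0 = 11010000 → 2-byte char #1 = D0 BF.
Offset 2: leading byte 0xEB = 11101011 → 3-byte char #2 = EB B9 A6.
Offset 5: leading byte 0xF2 = 11110010 → 4-byte char #3 = F2 8B B1 A3.
Offset 9: leading byte 0xF2 = 11110010 → 4-byte char #4 = F2 B8 89 B3.
Offset 13: leading byte 0xF0 = 11110000 → 4-byte char #5 = F0 9F A7 8D.
Offset 17: leading byte 0xF1 = 11110001 → 4-byte char #6 = F1 B3 B3 98.
Leading byte 0xF1 = 11110001 matches 11110xxx → 4-byte sequence.
Byte 1: 0xF1 = 11110001, payload 001 (3 bits).
Byte 2: 0xB3 = 10110011 (10xxxxxx ✓), payload 110011.
Byte 3: 0xB3 = 10110011 (10xxxxxx ✓), payload 110011.
Byte 4: 0x98 = 10011000 (10xxxxxx ✓), payload 011000.
Concatenate: 001110011110011011000 = 0x73CD8 (21 bits → U+73CD8).

U+73CD8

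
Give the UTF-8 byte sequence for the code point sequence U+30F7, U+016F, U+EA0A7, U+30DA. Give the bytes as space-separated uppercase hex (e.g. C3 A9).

U+30F7: 3-byte form → E3 83 B7.
U+016F: 2-byte form → C5 AF.
U+EA0A7: 4-byte form → F3 AA 82 A7.
U+30DA: 3-byte form → E3 83 9A.
Concatenated (12 bytes): E3 83 B7 C5 AF F3 AA 82 A7 E3 83 9A.

E3 83 B7 C5 AF F3 AA 82 A7 E3 83 9A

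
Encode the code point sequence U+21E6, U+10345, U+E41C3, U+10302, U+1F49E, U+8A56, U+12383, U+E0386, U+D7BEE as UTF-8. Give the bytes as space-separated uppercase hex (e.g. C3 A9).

U+21E6: 3-byte form → E2 87 A6.
U+10345: 4-byte form → F0 90 8D 85.
U+E41C3: 4-byte form → F3 A4 87 83.
U+10302: 4-byte form → F0 90 8C 82.
U+1F49E: 4-byte form → F0 9F 92 9E.
U+8A56: 3-byte form → E8 A9 96.
U+12383: 4-byte form → F0 92 8E 83.
U+E0386: 4-byte form → F3 A0 8E 86.
U+D7BEE: 4-byte form → F3 97 AF AE.
Concatenated (34 bytes): E2 87 A6 F0 90 8D 85 F3 A4 87 83 F0 90 8C 82 F0 9F 92 9E E8 A9 96 F0 92 8E 83 F3 A0 8E 86 F3 97 AF AE.

E2 87 A6 F0 90 8D 85 F3 A4 87 83 F0 90 8C 82 F0 9F 92 9E E8 A9 96 F0 92 8E 83 F3 A0 8E 86 F3 97 AF AE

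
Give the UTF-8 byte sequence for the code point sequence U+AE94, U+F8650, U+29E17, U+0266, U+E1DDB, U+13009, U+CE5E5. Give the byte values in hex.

U+AE94: 3-byte form → EA BA 94.
U+F8650: 4-byte form → F3 B8 99 90.
U+29E17: 4-byte form → F0 A9 B8 97.
U+0266: 2-byte form → C9 A6.
U+E1DDB: 4-byte form → F3 A1 B7 9B.
U+13009: 4-byte form → F0 93 80 89.
U+CE5E5: 4-byte form → F3 8E 97 A5.
Concatenated (25 bytes): EA BA 94 F3 B8 99 90 F0 A9 B8 97 C9 A6 F3 A1 B7 9B F0 93 80 89 F3 8E 97 A5.

EA BA 94 F3 B8 99 90 F0 A9 B8 97 C9 A6 F3 A1 B7 9B F0 93 80 89 F3 8E 97 A5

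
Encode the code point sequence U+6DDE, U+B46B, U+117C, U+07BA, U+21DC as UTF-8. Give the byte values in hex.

U+6DDE: 3-byte form → E6 B7 9E.
U+B46B: 3-byte form → EB 91 AB.
U+117C: 3-byte form → E1 85 BC.
U+07BA: 2-byte form → DE BA.
U+21DC: 3-byte form → E2 87 9C.
Concatenated (14 bytes): E6 B7 9E EB 91 AB E1 85 BC DE BA E2 87 9C.

E6 B7 9E EB 91 AB E1 85 BC DE BA E2 87 9C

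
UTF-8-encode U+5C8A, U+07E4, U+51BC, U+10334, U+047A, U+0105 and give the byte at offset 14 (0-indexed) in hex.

0xC4

U+5C8A → 3-byte form E5 B2 8A at offsets 0–2.
U+07E4 → 2-byte form DF A4 at offsets 3–4.
U+51BC → 3-byte form E5 86 BC at offsets 5–7.
U+10334 → 4-byte form F0 90 8C B4 at offsets 8–11.
U+047A → 2-byte form D1 BA at offsets 12–13.
U+0105 → 2-byte form C4 85 at offsets 14–15.
Offset 14 falls in char 6's range; it's byte 1 of C4 85 = 0xC4.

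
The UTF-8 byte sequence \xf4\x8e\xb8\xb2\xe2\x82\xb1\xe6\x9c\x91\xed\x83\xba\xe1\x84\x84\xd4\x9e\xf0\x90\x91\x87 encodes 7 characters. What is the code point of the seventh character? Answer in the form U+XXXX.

U+10447

Offset 0: leading byte 0xF4 = 11110100 → 4-byte char #1 = F4 8E B8 B2.
Offset 4: leading byte 0xE2 = 11100010 → 3-byte char #2 = E2 82 B1.
Offset 7: leading byte 0xE6 = 11100110 → 3-byte char #3 = E6 9C 91.
Offset 10: leading byte 0xED = 11101101 → 3-byte char #4 = ED 83 BA.
Offset 13: leading byte 0xE1 = 11100001 → 3-byte char #5 = E1 84 84.
Offset 16: leading byte 0xD4 = 11010100 → 2-byte char #6 = D4 9E.
Offset 18: leading byte 0xF0 = 11110000 → 4-byte char #7 = F0 90 91 87.
Leading byte 0xF0 = 11110000 matches 11110xxx → 4-byte sequence.
Byte 1: 0xF0 = 11110000, payload 000 (3 bits).
Byte 2: 0x90 = 10010000 (10xxxxxx ✓), payload 010000.
Byte 3: 0x91 = 10010001 (10xxxxxx ✓), payload 010001.
Byte 4: 0x87 = 10000111 (10xxxxxx ✓), payload 000111.
Concatenate: 000010000010001000111 = 0x10447 (21 bits → U+10447).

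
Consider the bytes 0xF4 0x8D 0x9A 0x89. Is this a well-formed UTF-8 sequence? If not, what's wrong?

valid

Leading byte 0xF4 = 11110100 → 4-byte form.
Continuation bytes 0x8D=10001101, 0x9A=10011010, 0x89=10001001 all match 10xxxxxx.
Decoded value 0x10D689 is ≥ 0x10000 (shortest form) and not a surrogate.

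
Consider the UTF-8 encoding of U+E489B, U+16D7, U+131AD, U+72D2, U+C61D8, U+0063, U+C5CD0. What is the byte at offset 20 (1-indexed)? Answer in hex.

0xF3

1-indexed offset 20 is 0-indexed offset 19.
U+E489B → 4-byte form F3 A4 A2 9B at offsets 0–3.
U+16D7 → 3-byte form E1 9B 97 at offsets 4–6.
U+131AD → 4-byte form F0 93 86 AD at offsets 7–10.
U+72D2 → 3-byte form E7 8B 92 at offsets 11–13.
U+C61D8 → 4-byte form F3 86 87 98 at offsets 14–17.
U+0063 → 1-byte form 63 at offsets 18–18.
U+C5CD0 → 4-byte form F3 85 B3 90 at offsets 19–22.
Offset 19 falls in char 7's range; it's byte 1 of F3 85 B3 90 = 0xF3.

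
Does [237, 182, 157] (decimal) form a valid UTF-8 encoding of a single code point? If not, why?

invalid (encodes a surrogate (U+D800–U+DFFF))

Structurally a 3-byte sequence; payload = 0xDD9D.
But 0xDD9D is in U+D800–U+DFFF, the surrogate range. Surrogates are not Unicode scalar values and are forbidden in UTF-8.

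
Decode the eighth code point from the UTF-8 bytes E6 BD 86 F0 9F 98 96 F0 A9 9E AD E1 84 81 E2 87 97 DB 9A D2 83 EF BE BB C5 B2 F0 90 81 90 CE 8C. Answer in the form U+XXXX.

U+FFBB

Offset 0: leading byte 0xE6 = 11100110 → 3-byte char #1 = E6 BD 86.
Offset 3: leading byte 0xF0 = 11110000 → 4-byte char #2 = F0 9F 98 96.
Offset 7: leading byte 0xF0 = 11110000 → 4-byte char #3 = F0 A9 9E AD.
Offset 11: leading byte 0xE1 = 11100001 → 3-byte char #4 = E1 84 81.
Offset 14: leading byte 0xE2 = 11100010 → 3-byte char #5 = E2 87 97.
Offset 17: leading byte 0xDB = 11011011 → 2-byte char #6 = DB 9A.
Offset 19: leading byte 0xD2 = 11010010 → 2-byte char #7 = D2 83.
Offset 21: leading byte 0xEF = 11101111 → 3-byte char #8 = EF BE BB.
Leading byte 0xEF = 11101111 matches 1110xxxx → 3-byte sequence.
Byte 1: 0xEF = 11101111, payload 1111 (4 bits).
Byte 2: 0xBE = 10111110 (10xxxxxx ✓), payload 111110.
Byte 3: 0xBB = 10111011 (10xxxxxx ✓), payload 111011.
Concatenate: 1111111110111011 = 0xFFBB (16 bits → U+FFBB).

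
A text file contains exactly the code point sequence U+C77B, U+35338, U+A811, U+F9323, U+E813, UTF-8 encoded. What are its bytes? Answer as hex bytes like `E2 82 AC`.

U+C77B: 3-byte form → EC 9D BB.
U+35338: 4-byte form → F0 B5 8C B8.
U+A811: 3-byte form → EA A0 91.
U+F9323: 4-byte form → F3 B9 8C A3.
U+E813: 3-byte form → EE A0 93.
Concatenated (17 bytes): EC 9D BB F0 B5 8C B8 EA A0 91 F3 B9 8C A3 EE A0 93.

EC 9D BB F0 B5 8C B8 EA A0 91 F3 B9 8C A3 EE A0 93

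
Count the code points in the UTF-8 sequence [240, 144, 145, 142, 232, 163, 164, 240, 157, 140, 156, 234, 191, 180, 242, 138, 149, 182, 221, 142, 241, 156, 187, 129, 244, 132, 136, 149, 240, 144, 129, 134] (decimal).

Byte at offset 0: 0xF0 = 11110000 → 4-byte char (#1). Advance 4.
Byte at offset 4: 0xE8 = 11101000 → 3-byte char (#2). Advance 3.
Byte at offset 7: 0xF0 = 11110000 → 4-byte char (#3). Advance 4.
Byte at offset 11: 0xEA = 11101010 → 3-byte char (#4). Advance 3.
Byte at offset 14: 0xF2 = 11110010 → 4-byte char (#5). Advance 4.
Byte at offset 18: 0xDD = 11011101 → 2-byte char (#6). Advance 2.
Byte at offset 20: 0xF1 = 11110001 → 4-byte char (#7). Advance 4.
Byte at offset 24: 0xF4 = 11110100 → 4-byte char (#8). Advance 4.
Byte at offset 28: 0xF0 = 11110000 → 4-byte char (#9). Advance 4.
Reached end at offset 32 after 9 code points.

9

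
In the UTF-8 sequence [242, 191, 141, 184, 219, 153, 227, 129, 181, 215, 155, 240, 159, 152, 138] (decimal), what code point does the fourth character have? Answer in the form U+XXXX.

U+05DB

Offset 0: leading byte 0xF2 = 11110010 → 4-byte char #1 = F2 BF 8D B8.
Offset 4: leading byte 0xDB = 11011011 → 2-byte char #2 = DB 99.
Offset 6: leading byte 0xE3 = 11100011 → 3-byte char #3 = E3 81 B5.
Offset 9: leading byte 0xD7 = 11010111 → 2-byte char #4 = D7 9B.
Leading byte 0xD7 = 11010111 matches 110xxxxx → 2-byte sequence.
Byte 1: 0xD7 = 11010111, payload 10111 (5 bits).
Byte 2: 0x9B = 10011011 (10xxxxxx ✓), payload 011011.
Concatenate: 10111011011 = 0x5DB (11 bits → U+05DB).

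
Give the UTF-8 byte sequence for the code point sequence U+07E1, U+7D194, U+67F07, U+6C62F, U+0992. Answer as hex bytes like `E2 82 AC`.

U+07E1: 2-byte form → DF A1.
U+7D194: 4-byte form → F1 BD 86 94.
U+67F07: 4-byte form → F1 A7 BC 87.
U+6C62F: 4-byte form → F1 AC 98 AF.
U+0992: 3-byte form → E0 A6 92.
Concatenated (17 bytes): DF A1 F1 BD 86 94 F1 A7 BC 87 F1 AC 98 AF E0 A6 92.

DF A1 F1 BD 86 94 F1 A7 BC 87 F1 AC 98 AF E0 A6 92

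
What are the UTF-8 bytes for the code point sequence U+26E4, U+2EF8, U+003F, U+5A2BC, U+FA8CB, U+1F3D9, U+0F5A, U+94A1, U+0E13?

E2 9B A4 E2 BB B8 3F F1 9A 8A BC F3 BA A3 8B F0 9F 8F 99 E0 BD 9A E9 92 A1 E0 B8 93

U+26E4: 3-byte form → E2 9B A4.
U+2EF8: 3-byte form → E2 BB B8.
U+003F: 1-byte form → 3F.
U+5A2BC: 4-byte form → F1 9A 8A BC.
U+FA8CB: 4-byte form → F3 BA A3 8B.
U+1F3D9: 4-byte form → F0 9F 8F 99.
U+0F5A: 3-byte form → E0 BD 9A.
U+94A1: 3-byte form → E9 92 A1.
U+0E13: 3-byte form → E0 B8 93.
Concatenated (28 bytes): E2 9B A4 E2 BB B8 3F F1 9A 8A BC F3 BA A3 8B F0 9F 8F 99 E0 BD 9A E9 92 A1 E0 B8 93.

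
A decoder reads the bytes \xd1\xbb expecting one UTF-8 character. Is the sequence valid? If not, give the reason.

Leading byte 0xD1 = 11010001 → 2-byte form.
Continuation bytes 0xBB=10111011 all match 10xxxxxx.
Decoded value 0x47B is ≥ 0x80 (shortest form) and not a surrogate.

valid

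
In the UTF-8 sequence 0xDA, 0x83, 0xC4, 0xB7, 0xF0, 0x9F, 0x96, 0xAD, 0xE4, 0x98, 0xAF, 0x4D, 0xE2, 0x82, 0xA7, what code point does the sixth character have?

U+20A7

Offset 0: leading byte 0xDA = 11011010 → 2-byte char #1 = DA 83.
Offset 2: leading byte 0xC4 = 11000100 → 2-byte char #2 = C4 B7.
Offset 4: leading byte 0xF0 = 11110000 → 4-byte char #3 = F0 9F 96 AD.
Offset 8: leading byte 0xE4 = 11100100 → 3-byte char #4 = E4 98 AF.
Offset 11: leading byte 0x4D = 01001101 → 1-byte char #5 = 4D.
Offset 12: leading byte 0xE2 = 11100010 → 3-byte char #6 = E2 82 A7.
Leading byte 0xE2 = 11100010 matches 1110xxxx → 3-byte sequence.
Byte 1: 0xE2 = 11100010, payload 0010 (4 bits).
Byte 2: 0x82 = 10000010 (10xxxxxx ✓), payload 000010.
Byte 3: 0xA7 = 10100111 (10xxxxxx ✓), payload 100111.
Concatenate: 0010000010100111 = 0x20A7 (16 bits → U+20A7).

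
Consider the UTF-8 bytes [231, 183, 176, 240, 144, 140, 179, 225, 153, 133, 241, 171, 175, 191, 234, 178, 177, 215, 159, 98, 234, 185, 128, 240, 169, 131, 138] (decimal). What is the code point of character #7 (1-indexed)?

Offset 0: leading byte 0xE7 = 11100111 → 3-byte char #1 = E7 B7 B0.
Offset 3: leading byte 0xF0 = 11110000 → 4-byte char #2 = F0 90 8C B3.
Offset 7: leading byte 0xE1 = 11100001 → 3-byte char #3 = E1 99 85.
Offset 10: leading byte 0xF1 = 11110001 → 4-byte char #4 = F1 AB AF BF.
Offset 14: leading byte 0xEA = 11101010 → 3-byte char #5 = EA B2 B1.
Offset 17: leading byte 0xD7 = 11010111 → 2-byte char #6 = D7 9F.
Offset 19: leading byte 0x62 = 01100010 → 1-byte char #7 = 62.
Leading byte 0x62 = 01100010 matches 0xxxxxxx → 1-byte sequence.
Byte 1: 0x62 = 01100010, payload 1100010 (7 bits).
Concatenate: 1100010 = 0x62 (7 bits → U+0062).

U+0062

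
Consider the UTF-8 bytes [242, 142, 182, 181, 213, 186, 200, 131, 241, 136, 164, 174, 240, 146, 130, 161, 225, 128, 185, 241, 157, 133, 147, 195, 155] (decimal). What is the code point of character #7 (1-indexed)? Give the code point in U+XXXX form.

U+5D153

Offset 0: leading byte 0xF2 = 11110010 → 4-byte char #1 = F2 8E B6 B5.
Offset 4: leading byte 0xD5 = 11010101 → 2-byte char #2 = D5 BA.
Offset 6: leading byte 0xC8 = 11001000 → 2-byte char #3 = C8 83.
Offset 8: leading byte 0xF1 = 11110001 → 4-byte char #4 = F1 88 A4 AE.
Offset 12: leading byte 0xF0 = 11110000 → 4-byte char #5 = F0 92 82 A1.
Offset 16: leading byte 0xE1 = 11100001 → 3-byte char #6 = E1 80 B9.
Offset 19: leading byte 0xF1 = 11110001 → 4-byte char #7 = F1 9D 85 93.
Leading byte 0xF1 = 11110001 matches 11110xxx → 4-byte sequence.
Byte 1: 0xF1 = 11110001, payload 001 (3 bits).
Byte 2: 0x9D = 10011101 (10xxxxxx ✓), payload 011101.
Byte 3: 0x85 = 10000101 (10xxxxxx ✓), payload 000101.
Byte 4: 0x93 = 10010011 (10xxxxxx ✓), payload 010011.
Concatenate: 001011101000101010011 = 0x5D153 (21 bits → U+5D153).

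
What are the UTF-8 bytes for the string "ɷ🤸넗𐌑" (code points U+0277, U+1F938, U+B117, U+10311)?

C9 B7 F0 9F A4 B8 EB 84 97 F0 90 8C 91

U+0277: 2-byte form → C9 B7.
U+1F938: 4-byte form → F0 9F A4 B8.
U+B117: 3-byte form → EB 84 97.
U+10311: 4-byte form → F0 90 8C 91.
Concatenated (13 bytes): C9 B7 F0 9F A4 B8 EB 84 97 F0 90 8C 91.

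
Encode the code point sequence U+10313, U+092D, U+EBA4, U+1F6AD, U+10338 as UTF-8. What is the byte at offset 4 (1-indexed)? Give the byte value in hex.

1-indexed offset 4 is 0-indexed offset 3.
U+10313 → 4-byte form F0 90 8C 93 at offsets 0–3.
Offset 3 falls in char 1's range; it's byte 4 of F0 90 8C 93 = 0x93.

0x93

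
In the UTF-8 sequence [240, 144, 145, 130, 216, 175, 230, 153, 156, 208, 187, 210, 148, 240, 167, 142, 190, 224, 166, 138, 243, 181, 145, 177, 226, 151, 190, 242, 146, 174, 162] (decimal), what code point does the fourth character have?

U+043B

Offset 0: leading byte 0xF0 = 11110000 → 4-byte char #1 = F0 90 91 82.
Offset 4: leading byte 0xD8 = 11011000 → 2-byte char #2 = D8 AF.
Offset 6: leading byte 0xE6 = 11100110 → 3-byte char #3 = E6 99 9C.
Offset 9: leading byte 0xD0 = 11010000 → 2-byte char #4 = D0 BB.
Leading byte 0xD0 = 11010000 matches 110xxxxx → 2-byte sequence.
Byte 1: 0xD0 = 11010000, payload 10000 (5 bits).
Byte 2: 0xBB = 10111011 (10xxxxxx ✓), payload 111011.
Concatenate: 10000111011 = 0x43B (11 bits → U+043B).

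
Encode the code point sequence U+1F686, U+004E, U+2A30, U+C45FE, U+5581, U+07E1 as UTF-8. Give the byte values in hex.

F0 9F 9A 86 4E E2 A8 B0 F3 84 97 BE E5 96 81 DF A1

U+1F686: 4-byte form → F0 9F 9A 86.
U+004E: 1-byte form → 4E.
U+2A30: 3-byte form → E2 A8 B0.
U+C45FE: 4-byte form → F3 84 97 BE.
U+5581: 3-byte form → E5 96 81.
U+07E1: 2-byte form → DF A1.
Concatenated (17 bytes): F0 9F 9A 86 4E E2 A8 B0 F3 84 97 BE E5 96 81 DF A1.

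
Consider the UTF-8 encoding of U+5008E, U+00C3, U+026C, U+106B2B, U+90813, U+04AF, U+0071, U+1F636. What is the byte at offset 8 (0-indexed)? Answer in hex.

0xF4

U+5008E → 4-byte form F1 90 82 8E at offsets 0–3.
U+00C3 → 2-byte form C3 83 at offsets 4–5.
U+026C → 2-byte form C9 AC at offsets 6–7.
U+106B2B → 4-byte form F4 86 AC AB at offsets 8–11.
Offset 8 falls in char 4's range; it's byte 1 of F4 86 AC AB = 0xF4.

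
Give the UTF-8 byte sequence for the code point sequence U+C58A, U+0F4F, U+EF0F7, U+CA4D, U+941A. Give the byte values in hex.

EC 96 8A E0 BD 8F F3 AF 83 B7 EC A9 8D E9 90 9A

U+C58A: 3-byte form → EC 96 8A.
U+0F4F: 3-byte form → E0 BD 8F.
U+EF0F7: 4-byte form → F3 AF 83 B7.
U+CA4D: 3-byte form → EC A9 8D.
U+941A: 3-byte form → E9 90 9A.
Concatenated (16 bytes): EC 96 8A E0 BD 8F F3 AF 83 B7 EC A9 8D E9 90 9A.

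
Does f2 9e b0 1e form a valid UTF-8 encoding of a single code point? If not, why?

Leading byte 0xF2 = 11110010 → 4-byte form.
Byte 4 is 0x1E = 00011110, which is not 10xxxxxx — expected a continuation byte.

invalid (non-continuation byte where continuation expected)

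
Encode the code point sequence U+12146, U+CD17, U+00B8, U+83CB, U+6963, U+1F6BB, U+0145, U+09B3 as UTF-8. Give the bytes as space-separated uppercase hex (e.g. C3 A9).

U+12146: 4-byte form → F0 92 85 86.
U+CD17: 3-byte form → EC B4 97.
U+00B8: 2-byte form → C2 B8.
U+83CB: 3-byte form → E8 8F 8B.
U+6963: 3-byte form → E6 A5 A3.
U+1F6BB: 4-byte form → F0 9F 9A BB.
U+0145: 2-byte form → C5 85.
U+09B3: 3-byte form → E0 A6 B3.
Concatenated (24 bytes): F0 92 85 86 EC B4 97 C2 B8 E8 8F 8B E6 A5 A3 F0 9F 9A BB C5 85 E0 A6 B3.

F0 92 85 86 EC B4 97 C2 B8 E8 8F 8B E6 A5 A3 F0 9F 9A BB C5 85 E0 A6 B3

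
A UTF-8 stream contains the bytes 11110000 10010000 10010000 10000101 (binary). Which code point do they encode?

Leading byte 0xF0 = 11110000 matches 11110xxx → 4-byte sequence.
Byte 1: 0xF0 = 11110000, payload 000 (3 bits).
Byte 2: 0x90 = 10010000 (10xxxxxx ✓), payload 010000.
Byte 3: 0x90 = 10010000 (10xxxxxx ✓), payload 010000.
Byte 4: 0x85 = 10000101 (10xxxxxx ✓), payload 000101.
Concatenate: 000010000010000000101 = 0x10405 (21 bits → U+10405).

U+10405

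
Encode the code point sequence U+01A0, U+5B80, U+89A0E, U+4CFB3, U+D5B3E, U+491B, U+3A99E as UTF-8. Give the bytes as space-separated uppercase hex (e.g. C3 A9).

C6 A0 E5 AE 80 F2 89 A8 8E F1 8C BE B3 F3 95 AC BE E4 A4 9B F0 BA A6 9E

U+01A0: 2-byte form → C6 A0.
U+5B80: 3-byte form → E5 AE 80.
U+89A0E: 4-byte form → F2 89 A8 8E.
U+4CFB3: 4-byte form → F1 8C BE B3.
U+D5B3E: 4-byte form → F3 95 AC BE.
U+491B: 3-byte form → E4 A4 9B.
U+3A99E: 4-byte form → F0 BA A6 9E.
Concatenated (24 bytes): C6 A0 E5 AE 80 F2 89 A8 8E F1 8C BE B3 F3 95 AC BE E4 A4 9B F0 BA A6 9E.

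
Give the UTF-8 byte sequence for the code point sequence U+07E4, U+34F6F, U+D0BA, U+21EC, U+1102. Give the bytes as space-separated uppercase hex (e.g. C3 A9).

U+07E4: 2-byte form → DF A4.
U+34F6F: 4-byte form → F0 B4 BD AF.
U+D0BA: 3-byte form → ED 82 BA.
U+21EC: 3-byte form → E2 87 AC.
U+1102: 3-byte form → E1 84 82.
Concatenated (15 bytes): DF A4 F0 B4 BD AF ED 82 BA E2 87 AC E1 84 82.

DF A4 F0 B4 BD AF ED 82 BA E2 87 AC E1 84 82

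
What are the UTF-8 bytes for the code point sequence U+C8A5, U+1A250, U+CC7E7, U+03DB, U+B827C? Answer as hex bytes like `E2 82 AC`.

U+C8A5: 3-byte form → EC A2 A5.
U+1A250: 4-byte form → F0 9A 89 90.
U+CC7E7: 4-byte form → F3 8C 9F A7.
U+03DB: 2-byte form → CF 9B.
U+B827C: 4-byte form → F2 B8 89 BC.
Concatenated (17 bytes): EC A2 A5 F0 9A 89 90 F3 8C 9F A7 CF 9B F2 B8 89 BC.

EC A2 A5 F0 9A 89 90 F3 8C 9F A7 CF 9B F2 B8 89 BC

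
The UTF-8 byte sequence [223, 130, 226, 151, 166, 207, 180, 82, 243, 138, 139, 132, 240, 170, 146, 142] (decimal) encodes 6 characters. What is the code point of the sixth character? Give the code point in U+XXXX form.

U+2A48E

Offset 0: leading byte 0xDF = 11011111 → 2-byte char #1 = DF 82.
Offset 2: leading byte 0xE2 = 11100010 → 3-byte char #2 = E2 97 A6.
Offset 5: leading byte 0xCF = 11001111 → 2-byte char #3 = CF B4.
Offset 7: leading byte 0x52 = 01010010 → 1-byte char #4 = 52.
Offset 8: leading byte 0xF3 = 11110011 → 4-byte char #5 = F3 8A 8B 84.
Offset 12: leading byte 0xF0 = 11110000 → 4-byte char #6 = F0 AA 92 8E.
Leading byte 0xF0 = 11110000 matches 11110xxx → 4-byte sequence.
Byte 1: 0xF0 = 11110000, payload 000 (3 bits).
Byte 2: 0xAA = 10101010 (10xxxxxx ✓), payload 101010.
Byte 3: 0x92 = 10010010 (10xxxxxx ✓), payload 010010.
Byte 4: 0x8E = 10001110 (10xxxxxx ✓), payload 001110.
Concatenate: 000101010010010001110 = 0x2A48E (21 bits → U+2A48E).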